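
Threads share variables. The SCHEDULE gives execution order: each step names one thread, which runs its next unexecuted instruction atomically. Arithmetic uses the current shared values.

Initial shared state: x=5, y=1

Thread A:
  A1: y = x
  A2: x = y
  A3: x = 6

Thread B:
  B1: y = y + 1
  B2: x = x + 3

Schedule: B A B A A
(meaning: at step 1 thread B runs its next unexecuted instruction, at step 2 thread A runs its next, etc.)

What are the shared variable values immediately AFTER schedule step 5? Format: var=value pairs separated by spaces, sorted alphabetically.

Step 1: thread B executes B1 (y = y + 1). Shared: x=5 y=2. PCs: A@0 B@1
Step 2: thread A executes A1 (y = x). Shared: x=5 y=5. PCs: A@1 B@1
Step 3: thread B executes B2 (x = x + 3). Shared: x=8 y=5. PCs: A@1 B@2
Step 4: thread A executes A2 (x = y). Shared: x=5 y=5. PCs: A@2 B@2
Step 5: thread A executes A3 (x = 6). Shared: x=6 y=5. PCs: A@3 B@2

Answer: x=6 y=5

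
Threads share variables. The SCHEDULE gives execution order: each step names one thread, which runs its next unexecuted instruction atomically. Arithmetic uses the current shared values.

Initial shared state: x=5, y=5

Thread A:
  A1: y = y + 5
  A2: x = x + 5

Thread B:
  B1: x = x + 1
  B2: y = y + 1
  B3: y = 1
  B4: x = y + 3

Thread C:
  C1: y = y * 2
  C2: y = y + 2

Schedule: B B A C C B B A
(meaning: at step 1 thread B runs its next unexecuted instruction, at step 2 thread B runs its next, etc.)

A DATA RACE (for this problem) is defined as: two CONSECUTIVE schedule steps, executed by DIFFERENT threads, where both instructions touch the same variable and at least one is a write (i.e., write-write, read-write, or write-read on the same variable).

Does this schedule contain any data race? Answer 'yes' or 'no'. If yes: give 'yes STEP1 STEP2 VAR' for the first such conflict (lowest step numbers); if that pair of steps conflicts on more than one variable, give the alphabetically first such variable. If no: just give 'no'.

Answer: yes 2 3 y

Derivation:
Steps 1,2: same thread (B). No race.
Steps 2,3: B(y = y + 1) vs A(y = y + 5). RACE on y (W-W).
Steps 3,4: A(y = y + 5) vs C(y = y * 2). RACE on y (W-W).
Steps 4,5: same thread (C). No race.
Steps 5,6: C(y = y + 2) vs B(y = 1). RACE on y (W-W).
Steps 6,7: same thread (B). No race.
Steps 7,8: B(x = y + 3) vs A(x = x + 5). RACE on x (W-W).
First conflict at steps 2,3.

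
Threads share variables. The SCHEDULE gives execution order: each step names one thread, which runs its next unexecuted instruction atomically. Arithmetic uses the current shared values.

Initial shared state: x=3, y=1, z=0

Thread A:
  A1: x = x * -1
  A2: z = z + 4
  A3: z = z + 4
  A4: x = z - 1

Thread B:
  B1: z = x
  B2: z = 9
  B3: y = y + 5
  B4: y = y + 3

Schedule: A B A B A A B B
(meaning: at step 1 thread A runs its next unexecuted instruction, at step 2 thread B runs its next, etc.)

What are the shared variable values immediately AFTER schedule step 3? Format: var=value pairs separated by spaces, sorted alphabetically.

Step 1: thread A executes A1 (x = x * -1). Shared: x=-3 y=1 z=0. PCs: A@1 B@0
Step 2: thread B executes B1 (z = x). Shared: x=-3 y=1 z=-3. PCs: A@1 B@1
Step 3: thread A executes A2 (z = z + 4). Shared: x=-3 y=1 z=1. PCs: A@2 B@1

Answer: x=-3 y=1 z=1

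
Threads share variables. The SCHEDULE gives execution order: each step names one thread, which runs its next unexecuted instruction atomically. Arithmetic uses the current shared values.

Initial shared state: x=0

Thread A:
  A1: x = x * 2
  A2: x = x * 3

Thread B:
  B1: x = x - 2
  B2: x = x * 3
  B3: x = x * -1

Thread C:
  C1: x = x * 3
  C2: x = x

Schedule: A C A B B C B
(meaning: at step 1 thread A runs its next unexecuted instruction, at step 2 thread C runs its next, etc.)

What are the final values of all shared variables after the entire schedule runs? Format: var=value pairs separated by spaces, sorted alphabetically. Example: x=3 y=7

Answer: x=6

Derivation:
Step 1: thread A executes A1 (x = x * 2). Shared: x=0. PCs: A@1 B@0 C@0
Step 2: thread C executes C1 (x = x * 3). Shared: x=0. PCs: A@1 B@0 C@1
Step 3: thread A executes A2 (x = x * 3). Shared: x=0. PCs: A@2 B@0 C@1
Step 4: thread B executes B1 (x = x - 2). Shared: x=-2. PCs: A@2 B@1 C@1
Step 5: thread B executes B2 (x = x * 3). Shared: x=-6. PCs: A@2 B@2 C@1
Step 6: thread C executes C2 (x = x). Shared: x=-6. PCs: A@2 B@2 C@2
Step 7: thread B executes B3 (x = x * -1). Shared: x=6. PCs: A@2 B@3 C@2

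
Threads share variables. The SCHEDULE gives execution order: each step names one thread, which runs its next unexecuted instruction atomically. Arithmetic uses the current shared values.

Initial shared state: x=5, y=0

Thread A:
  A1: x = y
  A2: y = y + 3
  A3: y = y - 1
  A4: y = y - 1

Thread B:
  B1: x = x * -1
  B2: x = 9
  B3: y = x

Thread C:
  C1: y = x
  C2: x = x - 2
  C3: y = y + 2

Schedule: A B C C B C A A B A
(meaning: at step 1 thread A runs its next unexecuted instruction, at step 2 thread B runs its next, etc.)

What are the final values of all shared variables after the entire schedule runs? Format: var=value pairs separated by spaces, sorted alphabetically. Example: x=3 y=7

Answer: x=9 y=8

Derivation:
Step 1: thread A executes A1 (x = y). Shared: x=0 y=0. PCs: A@1 B@0 C@0
Step 2: thread B executes B1 (x = x * -1). Shared: x=0 y=0. PCs: A@1 B@1 C@0
Step 3: thread C executes C1 (y = x). Shared: x=0 y=0. PCs: A@1 B@1 C@1
Step 4: thread C executes C2 (x = x - 2). Shared: x=-2 y=0. PCs: A@1 B@1 C@2
Step 5: thread B executes B2 (x = 9). Shared: x=9 y=0. PCs: A@1 B@2 C@2
Step 6: thread C executes C3 (y = y + 2). Shared: x=9 y=2. PCs: A@1 B@2 C@3
Step 7: thread A executes A2 (y = y + 3). Shared: x=9 y=5. PCs: A@2 B@2 C@3
Step 8: thread A executes A3 (y = y - 1). Shared: x=9 y=4. PCs: A@3 B@2 C@3
Step 9: thread B executes B3 (y = x). Shared: x=9 y=9. PCs: A@3 B@3 C@3
Step 10: thread A executes A4 (y = y - 1). Shared: x=9 y=8. PCs: A@4 B@3 C@3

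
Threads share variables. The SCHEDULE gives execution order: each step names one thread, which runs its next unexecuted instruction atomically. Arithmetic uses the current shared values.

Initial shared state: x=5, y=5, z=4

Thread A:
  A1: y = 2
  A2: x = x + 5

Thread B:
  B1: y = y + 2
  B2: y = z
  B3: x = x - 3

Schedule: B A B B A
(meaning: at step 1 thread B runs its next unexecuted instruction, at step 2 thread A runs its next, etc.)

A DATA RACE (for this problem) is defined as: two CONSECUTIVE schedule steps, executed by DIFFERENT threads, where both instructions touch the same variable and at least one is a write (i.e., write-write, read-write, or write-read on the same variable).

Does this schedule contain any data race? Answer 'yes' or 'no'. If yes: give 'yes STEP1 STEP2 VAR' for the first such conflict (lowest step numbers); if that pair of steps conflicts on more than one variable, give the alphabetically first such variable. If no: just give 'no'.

Answer: yes 1 2 y

Derivation:
Steps 1,2: B(y = y + 2) vs A(y = 2). RACE on y (W-W).
Steps 2,3: A(y = 2) vs B(y = z). RACE on y (W-W).
Steps 3,4: same thread (B). No race.
Steps 4,5: B(x = x - 3) vs A(x = x + 5). RACE on x (W-W).
First conflict at steps 1,2.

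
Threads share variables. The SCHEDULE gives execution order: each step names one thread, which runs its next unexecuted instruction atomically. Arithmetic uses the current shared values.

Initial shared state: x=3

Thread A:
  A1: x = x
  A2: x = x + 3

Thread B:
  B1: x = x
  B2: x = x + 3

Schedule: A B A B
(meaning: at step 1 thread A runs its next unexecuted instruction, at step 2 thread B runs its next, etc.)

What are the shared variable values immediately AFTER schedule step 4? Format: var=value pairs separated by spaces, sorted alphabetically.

Answer: x=9

Derivation:
Step 1: thread A executes A1 (x = x). Shared: x=3. PCs: A@1 B@0
Step 2: thread B executes B1 (x = x). Shared: x=3. PCs: A@1 B@1
Step 3: thread A executes A2 (x = x + 3). Shared: x=6. PCs: A@2 B@1
Step 4: thread B executes B2 (x = x + 3). Shared: x=9. PCs: A@2 B@2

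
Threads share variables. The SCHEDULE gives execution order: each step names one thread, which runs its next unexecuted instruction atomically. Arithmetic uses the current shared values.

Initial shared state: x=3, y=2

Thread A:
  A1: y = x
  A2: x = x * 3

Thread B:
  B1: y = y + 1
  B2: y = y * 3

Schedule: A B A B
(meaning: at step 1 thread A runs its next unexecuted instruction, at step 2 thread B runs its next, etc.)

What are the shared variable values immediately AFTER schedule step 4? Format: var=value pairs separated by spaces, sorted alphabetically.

Answer: x=9 y=12

Derivation:
Step 1: thread A executes A1 (y = x). Shared: x=3 y=3. PCs: A@1 B@0
Step 2: thread B executes B1 (y = y + 1). Shared: x=3 y=4. PCs: A@1 B@1
Step 3: thread A executes A2 (x = x * 3). Shared: x=9 y=4. PCs: A@2 B@1
Step 4: thread B executes B2 (y = y * 3). Shared: x=9 y=12. PCs: A@2 B@2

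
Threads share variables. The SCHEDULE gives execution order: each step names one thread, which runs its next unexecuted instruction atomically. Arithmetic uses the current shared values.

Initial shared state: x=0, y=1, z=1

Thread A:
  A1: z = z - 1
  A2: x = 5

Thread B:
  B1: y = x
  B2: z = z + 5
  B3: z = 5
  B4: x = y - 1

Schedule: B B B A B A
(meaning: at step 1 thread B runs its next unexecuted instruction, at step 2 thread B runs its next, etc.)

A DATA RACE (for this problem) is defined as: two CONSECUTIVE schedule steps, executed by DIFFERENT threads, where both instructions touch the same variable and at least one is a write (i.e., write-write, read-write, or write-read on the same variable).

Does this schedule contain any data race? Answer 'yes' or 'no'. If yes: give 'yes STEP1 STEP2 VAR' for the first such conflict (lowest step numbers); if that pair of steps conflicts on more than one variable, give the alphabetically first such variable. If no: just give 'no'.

Steps 1,2: same thread (B). No race.
Steps 2,3: same thread (B). No race.
Steps 3,4: B(z = 5) vs A(z = z - 1). RACE on z (W-W).
Steps 4,5: A(r=z,w=z) vs B(r=y,w=x). No conflict.
Steps 5,6: B(x = y - 1) vs A(x = 5). RACE on x (W-W).
First conflict at steps 3,4.

Answer: yes 3 4 z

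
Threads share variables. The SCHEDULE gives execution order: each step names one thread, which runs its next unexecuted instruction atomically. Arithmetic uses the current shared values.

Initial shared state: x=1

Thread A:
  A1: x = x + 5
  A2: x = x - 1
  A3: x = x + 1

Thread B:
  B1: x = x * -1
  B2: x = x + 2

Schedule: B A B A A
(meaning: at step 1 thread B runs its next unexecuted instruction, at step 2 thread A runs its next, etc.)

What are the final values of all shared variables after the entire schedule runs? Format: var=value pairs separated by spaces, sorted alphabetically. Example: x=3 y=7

Answer: x=6

Derivation:
Step 1: thread B executes B1 (x = x * -1). Shared: x=-1. PCs: A@0 B@1
Step 2: thread A executes A1 (x = x + 5). Shared: x=4. PCs: A@1 B@1
Step 3: thread B executes B2 (x = x + 2). Shared: x=6. PCs: A@1 B@2
Step 4: thread A executes A2 (x = x - 1). Shared: x=5. PCs: A@2 B@2
Step 5: thread A executes A3 (x = x + 1). Shared: x=6. PCs: A@3 B@2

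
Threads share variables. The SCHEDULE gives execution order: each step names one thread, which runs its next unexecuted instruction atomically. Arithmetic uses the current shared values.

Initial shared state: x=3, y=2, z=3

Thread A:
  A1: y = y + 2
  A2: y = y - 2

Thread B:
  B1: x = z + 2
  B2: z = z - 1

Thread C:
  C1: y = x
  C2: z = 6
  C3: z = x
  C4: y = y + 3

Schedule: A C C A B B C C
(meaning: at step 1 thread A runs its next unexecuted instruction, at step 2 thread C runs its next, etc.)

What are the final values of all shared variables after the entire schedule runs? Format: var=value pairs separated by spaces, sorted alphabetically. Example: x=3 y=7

Step 1: thread A executes A1 (y = y + 2). Shared: x=3 y=4 z=3. PCs: A@1 B@0 C@0
Step 2: thread C executes C1 (y = x). Shared: x=3 y=3 z=3. PCs: A@1 B@0 C@1
Step 3: thread C executes C2 (z = 6). Shared: x=3 y=3 z=6. PCs: A@1 B@0 C@2
Step 4: thread A executes A2 (y = y - 2). Shared: x=3 y=1 z=6. PCs: A@2 B@0 C@2
Step 5: thread B executes B1 (x = z + 2). Shared: x=8 y=1 z=6. PCs: A@2 B@1 C@2
Step 6: thread B executes B2 (z = z - 1). Shared: x=8 y=1 z=5. PCs: A@2 B@2 C@2
Step 7: thread C executes C3 (z = x). Shared: x=8 y=1 z=8. PCs: A@2 B@2 C@3
Step 8: thread C executes C4 (y = y + 3). Shared: x=8 y=4 z=8. PCs: A@2 B@2 C@4

Answer: x=8 y=4 z=8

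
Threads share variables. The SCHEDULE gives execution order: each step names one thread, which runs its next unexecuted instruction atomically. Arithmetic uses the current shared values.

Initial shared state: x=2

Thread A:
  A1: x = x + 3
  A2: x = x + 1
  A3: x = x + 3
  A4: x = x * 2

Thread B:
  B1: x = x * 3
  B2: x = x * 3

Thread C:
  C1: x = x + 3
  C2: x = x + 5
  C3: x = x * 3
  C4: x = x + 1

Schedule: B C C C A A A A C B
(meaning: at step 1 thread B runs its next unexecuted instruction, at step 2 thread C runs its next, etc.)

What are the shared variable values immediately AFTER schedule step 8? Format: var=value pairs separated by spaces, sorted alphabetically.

Answer: x=98

Derivation:
Step 1: thread B executes B1 (x = x * 3). Shared: x=6. PCs: A@0 B@1 C@0
Step 2: thread C executes C1 (x = x + 3). Shared: x=9. PCs: A@0 B@1 C@1
Step 3: thread C executes C2 (x = x + 5). Shared: x=14. PCs: A@0 B@1 C@2
Step 4: thread C executes C3 (x = x * 3). Shared: x=42. PCs: A@0 B@1 C@3
Step 5: thread A executes A1 (x = x + 3). Shared: x=45. PCs: A@1 B@1 C@3
Step 6: thread A executes A2 (x = x + 1). Shared: x=46. PCs: A@2 B@1 C@3
Step 7: thread A executes A3 (x = x + 3). Shared: x=49. PCs: A@3 B@1 C@3
Step 8: thread A executes A4 (x = x * 2). Shared: x=98. PCs: A@4 B@1 C@3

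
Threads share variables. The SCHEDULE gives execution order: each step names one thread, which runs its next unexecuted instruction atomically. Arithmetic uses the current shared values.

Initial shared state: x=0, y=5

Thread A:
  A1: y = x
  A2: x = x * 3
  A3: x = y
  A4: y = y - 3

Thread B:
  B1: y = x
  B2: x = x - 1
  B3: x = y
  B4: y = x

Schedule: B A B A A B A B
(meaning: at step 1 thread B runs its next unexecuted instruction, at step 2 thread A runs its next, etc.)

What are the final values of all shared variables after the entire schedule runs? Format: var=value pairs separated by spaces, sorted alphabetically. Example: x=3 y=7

Answer: x=0 y=0

Derivation:
Step 1: thread B executes B1 (y = x). Shared: x=0 y=0. PCs: A@0 B@1
Step 2: thread A executes A1 (y = x). Shared: x=0 y=0. PCs: A@1 B@1
Step 3: thread B executes B2 (x = x - 1). Shared: x=-1 y=0. PCs: A@1 B@2
Step 4: thread A executes A2 (x = x * 3). Shared: x=-3 y=0. PCs: A@2 B@2
Step 5: thread A executes A3 (x = y). Shared: x=0 y=0. PCs: A@3 B@2
Step 6: thread B executes B3 (x = y). Shared: x=0 y=0. PCs: A@3 B@3
Step 7: thread A executes A4 (y = y - 3). Shared: x=0 y=-3. PCs: A@4 B@3
Step 8: thread B executes B4 (y = x). Shared: x=0 y=0. PCs: A@4 B@4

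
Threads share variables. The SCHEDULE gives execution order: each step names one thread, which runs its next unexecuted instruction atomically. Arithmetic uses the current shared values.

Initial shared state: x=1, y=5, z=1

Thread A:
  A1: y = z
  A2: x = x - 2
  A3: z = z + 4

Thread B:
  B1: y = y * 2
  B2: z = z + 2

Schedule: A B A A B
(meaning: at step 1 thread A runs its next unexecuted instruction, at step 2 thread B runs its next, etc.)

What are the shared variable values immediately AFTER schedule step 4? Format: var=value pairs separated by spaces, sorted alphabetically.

Step 1: thread A executes A1 (y = z). Shared: x=1 y=1 z=1. PCs: A@1 B@0
Step 2: thread B executes B1 (y = y * 2). Shared: x=1 y=2 z=1. PCs: A@1 B@1
Step 3: thread A executes A2 (x = x - 2). Shared: x=-1 y=2 z=1. PCs: A@2 B@1
Step 4: thread A executes A3 (z = z + 4). Shared: x=-1 y=2 z=5. PCs: A@3 B@1

Answer: x=-1 y=2 z=5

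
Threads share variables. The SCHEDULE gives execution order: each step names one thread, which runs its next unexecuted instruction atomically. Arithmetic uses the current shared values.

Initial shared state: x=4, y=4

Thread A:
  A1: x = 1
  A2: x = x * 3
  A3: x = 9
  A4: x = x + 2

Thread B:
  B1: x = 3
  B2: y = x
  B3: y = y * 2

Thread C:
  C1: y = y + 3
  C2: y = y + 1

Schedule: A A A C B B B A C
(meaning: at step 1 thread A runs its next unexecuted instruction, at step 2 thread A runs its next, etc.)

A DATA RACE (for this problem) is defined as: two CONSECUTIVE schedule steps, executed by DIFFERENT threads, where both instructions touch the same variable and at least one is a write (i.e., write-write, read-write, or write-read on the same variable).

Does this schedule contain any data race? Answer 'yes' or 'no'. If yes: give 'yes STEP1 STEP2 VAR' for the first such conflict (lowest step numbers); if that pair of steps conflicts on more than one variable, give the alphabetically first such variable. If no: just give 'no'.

Steps 1,2: same thread (A). No race.
Steps 2,3: same thread (A). No race.
Steps 3,4: A(r=-,w=x) vs C(r=y,w=y). No conflict.
Steps 4,5: C(r=y,w=y) vs B(r=-,w=x). No conflict.
Steps 5,6: same thread (B). No race.
Steps 6,7: same thread (B). No race.
Steps 7,8: B(r=y,w=y) vs A(r=x,w=x). No conflict.
Steps 8,9: A(r=x,w=x) vs C(r=y,w=y). No conflict.

Answer: no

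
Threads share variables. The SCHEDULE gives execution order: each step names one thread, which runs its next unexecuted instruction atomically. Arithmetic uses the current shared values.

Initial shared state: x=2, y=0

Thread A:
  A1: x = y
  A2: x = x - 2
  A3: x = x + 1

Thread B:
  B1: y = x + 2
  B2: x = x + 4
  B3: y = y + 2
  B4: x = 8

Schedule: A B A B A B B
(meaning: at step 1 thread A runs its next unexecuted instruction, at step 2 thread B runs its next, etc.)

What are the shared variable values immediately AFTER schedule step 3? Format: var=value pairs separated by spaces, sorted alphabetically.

Answer: x=-2 y=2

Derivation:
Step 1: thread A executes A1 (x = y). Shared: x=0 y=0. PCs: A@1 B@0
Step 2: thread B executes B1 (y = x + 2). Shared: x=0 y=2. PCs: A@1 B@1
Step 3: thread A executes A2 (x = x - 2). Shared: x=-2 y=2. PCs: A@2 B@1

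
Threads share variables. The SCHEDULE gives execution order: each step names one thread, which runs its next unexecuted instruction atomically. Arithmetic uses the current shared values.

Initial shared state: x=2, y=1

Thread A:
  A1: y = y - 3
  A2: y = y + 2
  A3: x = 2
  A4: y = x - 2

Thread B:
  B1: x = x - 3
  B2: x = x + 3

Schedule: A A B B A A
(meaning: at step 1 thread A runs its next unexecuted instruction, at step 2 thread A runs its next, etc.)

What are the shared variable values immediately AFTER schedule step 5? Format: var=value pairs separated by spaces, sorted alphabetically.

Answer: x=2 y=0

Derivation:
Step 1: thread A executes A1 (y = y - 3). Shared: x=2 y=-2. PCs: A@1 B@0
Step 2: thread A executes A2 (y = y + 2). Shared: x=2 y=0. PCs: A@2 B@0
Step 3: thread B executes B1 (x = x - 3). Shared: x=-1 y=0. PCs: A@2 B@1
Step 4: thread B executes B2 (x = x + 3). Shared: x=2 y=0. PCs: A@2 B@2
Step 5: thread A executes A3 (x = 2). Shared: x=2 y=0. PCs: A@3 B@2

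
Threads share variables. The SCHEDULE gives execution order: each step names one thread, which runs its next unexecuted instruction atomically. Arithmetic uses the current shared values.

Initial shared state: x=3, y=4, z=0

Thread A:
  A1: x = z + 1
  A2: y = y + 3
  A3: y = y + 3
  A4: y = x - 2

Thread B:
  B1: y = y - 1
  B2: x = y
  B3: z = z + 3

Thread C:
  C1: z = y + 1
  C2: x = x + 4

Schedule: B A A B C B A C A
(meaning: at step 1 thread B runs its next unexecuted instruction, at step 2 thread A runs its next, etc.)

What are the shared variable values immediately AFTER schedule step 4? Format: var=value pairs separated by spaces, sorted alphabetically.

Answer: x=6 y=6 z=0

Derivation:
Step 1: thread B executes B1 (y = y - 1). Shared: x=3 y=3 z=0. PCs: A@0 B@1 C@0
Step 2: thread A executes A1 (x = z + 1). Shared: x=1 y=3 z=0. PCs: A@1 B@1 C@0
Step 3: thread A executes A2 (y = y + 3). Shared: x=1 y=6 z=0. PCs: A@2 B@1 C@0
Step 4: thread B executes B2 (x = y). Shared: x=6 y=6 z=0. PCs: A@2 B@2 C@0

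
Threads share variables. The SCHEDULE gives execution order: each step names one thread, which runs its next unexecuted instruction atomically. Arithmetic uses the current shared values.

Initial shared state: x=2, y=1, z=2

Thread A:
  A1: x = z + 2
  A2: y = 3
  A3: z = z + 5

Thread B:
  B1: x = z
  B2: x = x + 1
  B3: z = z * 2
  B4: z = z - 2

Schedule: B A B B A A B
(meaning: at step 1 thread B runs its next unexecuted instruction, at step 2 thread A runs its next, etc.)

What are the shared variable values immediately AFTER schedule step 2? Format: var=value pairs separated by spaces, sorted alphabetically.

Answer: x=4 y=1 z=2

Derivation:
Step 1: thread B executes B1 (x = z). Shared: x=2 y=1 z=2. PCs: A@0 B@1
Step 2: thread A executes A1 (x = z + 2). Shared: x=4 y=1 z=2. PCs: A@1 B@1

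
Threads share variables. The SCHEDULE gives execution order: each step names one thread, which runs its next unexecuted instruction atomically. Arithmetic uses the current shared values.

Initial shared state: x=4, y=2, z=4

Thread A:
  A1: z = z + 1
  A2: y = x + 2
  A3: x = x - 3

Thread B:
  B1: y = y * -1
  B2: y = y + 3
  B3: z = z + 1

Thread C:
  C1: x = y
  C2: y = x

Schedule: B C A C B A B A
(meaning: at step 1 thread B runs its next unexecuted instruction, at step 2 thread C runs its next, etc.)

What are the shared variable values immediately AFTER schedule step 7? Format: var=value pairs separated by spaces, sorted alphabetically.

Step 1: thread B executes B1 (y = y * -1). Shared: x=4 y=-2 z=4. PCs: A@0 B@1 C@0
Step 2: thread C executes C1 (x = y). Shared: x=-2 y=-2 z=4. PCs: A@0 B@1 C@1
Step 3: thread A executes A1 (z = z + 1). Shared: x=-2 y=-2 z=5. PCs: A@1 B@1 C@1
Step 4: thread C executes C2 (y = x). Shared: x=-2 y=-2 z=5. PCs: A@1 B@1 C@2
Step 5: thread B executes B2 (y = y + 3). Shared: x=-2 y=1 z=5. PCs: A@1 B@2 C@2
Step 6: thread A executes A2 (y = x + 2). Shared: x=-2 y=0 z=5. PCs: A@2 B@2 C@2
Step 7: thread B executes B3 (z = z + 1). Shared: x=-2 y=0 z=6. PCs: A@2 B@3 C@2

Answer: x=-2 y=0 z=6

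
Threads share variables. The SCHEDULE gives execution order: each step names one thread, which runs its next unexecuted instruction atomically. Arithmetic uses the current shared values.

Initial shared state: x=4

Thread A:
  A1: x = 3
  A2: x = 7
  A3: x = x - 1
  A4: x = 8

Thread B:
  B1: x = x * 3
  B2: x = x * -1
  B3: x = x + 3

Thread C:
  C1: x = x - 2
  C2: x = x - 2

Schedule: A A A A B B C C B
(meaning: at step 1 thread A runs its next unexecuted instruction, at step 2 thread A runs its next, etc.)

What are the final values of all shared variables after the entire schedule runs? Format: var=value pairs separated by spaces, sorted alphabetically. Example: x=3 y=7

Step 1: thread A executes A1 (x = 3). Shared: x=3. PCs: A@1 B@0 C@0
Step 2: thread A executes A2 (x = 7). Shared: x=7. PCs: A@2 B@0 C@0
Step 3: thread A executes A3 (x = x - 1). Shared: x=6. PCs: A@3 B@0 C@0
Step 4: thread A executes A4 (x = 8). Shared: x=8. PCs: A@4 B@0 C@0
Step 5: thread B executes B1 (x = x * 3). Shared: x=24. PCs: A@4 B@1 C@0
Step 6: thread B executes B2 (x = x * -1). Shared: x=-24. PCs: A@4 B@2 C@0
Step 7: thread C executes C1 (x = x - 2). Shared: x=-26. PCs: A@4 B@2 C@1
Step 8: thread C executes C2 (x = x - 2). Shared: x=-28. PCs: A@4 B@2 C@2
Step 9: thread B executes B3 (x = x + 3). Shared: x=-25. PCs: A@4 B@3 C@2

Answer: x=-25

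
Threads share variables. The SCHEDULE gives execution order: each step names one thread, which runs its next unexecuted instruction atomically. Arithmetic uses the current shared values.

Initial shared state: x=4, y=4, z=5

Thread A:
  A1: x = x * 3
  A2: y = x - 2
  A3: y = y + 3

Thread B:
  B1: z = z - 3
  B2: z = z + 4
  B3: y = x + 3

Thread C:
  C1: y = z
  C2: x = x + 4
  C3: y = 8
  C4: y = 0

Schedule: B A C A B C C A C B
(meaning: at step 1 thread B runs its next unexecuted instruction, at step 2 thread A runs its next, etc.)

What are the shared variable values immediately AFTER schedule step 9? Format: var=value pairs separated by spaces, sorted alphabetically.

Answer: x=16 y=0 z=6

Derivation:
Step 1: thread B executes B1 (z = z - 3). Shared: x=4 y=4 z=2. PCs: A@0 B@1 C@0
Step 2: thread A executes A1 (x = x * 3). Shared: x=12 y=4 z=2. PCs: A@1 B@1 C@0
Step 3: thread C executes C1 (y = z). Shared: x=12 y=2 z=2. PCs: A@1 B@1 C@1
Step 4: thread A executes A2 (y = x - 2). Shared: x=12 y=10 z=2. PCs: A@2 B@1 C@1
Step 5: thread B executes B2 (z = z + 4). Shared: x=12 y=10 z=6. PCs: A@2 B@2 C@1
Step 6: thread C executes C2 (x = x + 4). Shared: x=16 y=10 z=6. PCs: A@2 B@2 C@2
Step 7: thread C executes C3 (y = 8). Shared: x=16 y=8 z=6. PCs: A@2 B@2 C@3
Step 8: thread A executes A3 (y = y + 3). Shared: x=16 y=11 z=6. PCs: A@3 B@2 C@3
Step 9: thread C executes C4 (y = 0). Shared: x=16 y=0 z=6. PCs: A@3 B@2 C@4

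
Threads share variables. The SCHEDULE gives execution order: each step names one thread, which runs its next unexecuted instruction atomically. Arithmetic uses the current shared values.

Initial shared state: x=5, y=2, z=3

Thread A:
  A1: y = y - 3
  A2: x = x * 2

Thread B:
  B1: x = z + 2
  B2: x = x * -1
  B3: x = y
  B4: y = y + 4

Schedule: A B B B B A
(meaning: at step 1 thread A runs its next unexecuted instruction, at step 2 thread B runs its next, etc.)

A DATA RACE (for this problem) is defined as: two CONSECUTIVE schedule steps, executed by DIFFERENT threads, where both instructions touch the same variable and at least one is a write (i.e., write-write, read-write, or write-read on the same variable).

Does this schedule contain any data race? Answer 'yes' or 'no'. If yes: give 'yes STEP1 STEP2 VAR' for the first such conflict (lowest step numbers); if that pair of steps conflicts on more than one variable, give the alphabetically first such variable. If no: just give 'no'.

Answer: no

Derivation:
Steps 1,2: A(r=y,w=y) vs B(r=z,w=x). No conflict.
Steps 2,3: same thread (B). No race.
Steps 3,4: same thread (B). No race.
Steps 4,5: same thread (B). No race.
Steps 5,6: B(r=y,w=y) vs A(r=x,w=x). No conflict.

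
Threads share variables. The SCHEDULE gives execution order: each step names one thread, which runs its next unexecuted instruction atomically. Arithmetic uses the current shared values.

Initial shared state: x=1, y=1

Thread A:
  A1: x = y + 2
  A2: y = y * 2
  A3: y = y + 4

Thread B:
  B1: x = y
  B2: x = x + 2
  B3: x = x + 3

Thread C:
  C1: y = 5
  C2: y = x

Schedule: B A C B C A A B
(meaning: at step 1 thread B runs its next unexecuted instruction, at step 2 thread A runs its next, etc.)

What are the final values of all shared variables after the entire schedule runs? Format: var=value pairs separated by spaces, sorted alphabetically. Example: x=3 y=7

Step 1: thread B executes B1 (x = y). Shared: x=1 y=1. PCs: A@0 B@1 C@0
Step 2: thread A executes A1 (x = y + 2). Shared: x=3 y=1. PCs: A@1 B@1 C@0
Step 3: thread C executes C1 (y = 5). Shared: x=3 y=5. PCs: A@1 B@1 C@1
Step 4: thread B executes B2 (x = x + 2). Shared: x=5 y=5. PCs: A@1 B@2 C@1
Step 5: thread C executes C2 (y = x). Shared: x=5 y=5. PCs: A@1 B@2 C@2
Step 6: thread A executes A2 (y = y * 2). Shared: x=5 y=10. PCs: A@2 B@2 C@2
Step 7: thread A executes A3 (y = y + 4). Shared: x=5 y=14. PCs: A@3 B@2 C@2
Step 8: thread B executes B3 (x = x + 3). Shared: x=8 y=14. PCs: A@3 B@3 C@2

Answer: x=8 y=14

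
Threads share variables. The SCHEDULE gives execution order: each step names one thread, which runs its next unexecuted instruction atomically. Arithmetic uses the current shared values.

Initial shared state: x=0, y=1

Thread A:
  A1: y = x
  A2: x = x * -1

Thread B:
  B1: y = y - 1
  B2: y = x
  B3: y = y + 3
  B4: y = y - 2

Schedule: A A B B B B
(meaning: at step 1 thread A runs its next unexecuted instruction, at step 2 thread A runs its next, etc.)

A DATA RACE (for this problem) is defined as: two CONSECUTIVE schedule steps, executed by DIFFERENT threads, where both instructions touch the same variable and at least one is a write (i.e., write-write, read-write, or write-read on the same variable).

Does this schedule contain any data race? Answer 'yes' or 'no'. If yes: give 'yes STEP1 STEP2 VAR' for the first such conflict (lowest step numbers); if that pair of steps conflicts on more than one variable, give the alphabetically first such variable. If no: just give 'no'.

Steps 1,2: same thread (A). No race.
Steps 2,3: A(r=x,w=x) vs B(r=y,w=y). No conflict.
Steps 3,4: same thread (B). No race.
Steps 4,5: same thread (B). No race.
Steps 5,6: same thread (B). No race.

Answer: no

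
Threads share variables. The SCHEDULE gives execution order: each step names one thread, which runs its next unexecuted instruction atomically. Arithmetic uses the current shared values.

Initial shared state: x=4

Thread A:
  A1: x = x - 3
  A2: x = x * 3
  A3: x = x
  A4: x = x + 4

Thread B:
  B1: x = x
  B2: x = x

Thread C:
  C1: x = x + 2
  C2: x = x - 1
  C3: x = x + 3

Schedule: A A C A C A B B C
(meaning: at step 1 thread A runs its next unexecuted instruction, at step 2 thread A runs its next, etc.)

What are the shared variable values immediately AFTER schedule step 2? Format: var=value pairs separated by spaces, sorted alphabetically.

Step 1: thread A executes A1 (x = x - 3). Shared: x=1. PCs: A@1 B@0 C@0
Step 2: thread A executes A2 (x = x * 3). Shared: x=3. PCs: A@2 B@0 C@0

Answer: x=3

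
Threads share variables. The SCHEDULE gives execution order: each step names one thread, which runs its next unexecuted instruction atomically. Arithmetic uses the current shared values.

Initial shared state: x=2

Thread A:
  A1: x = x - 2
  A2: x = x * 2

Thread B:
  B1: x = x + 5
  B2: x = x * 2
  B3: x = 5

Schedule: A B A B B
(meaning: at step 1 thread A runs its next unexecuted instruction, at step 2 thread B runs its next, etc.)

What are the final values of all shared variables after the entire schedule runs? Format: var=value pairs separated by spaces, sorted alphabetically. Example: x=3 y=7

Answer: x=5

Derivation:
Step 1: thread A executes A1 (x = x - 2). Shared: x=0. PCs: A@1 B@0
Step 2: thread B executes B1 (x = x + 5). Shared: x=5. PCs: A@1 B@1
Step 3: thread A executes A2 (x = x * 2). Shared: x=10. PCs: A@2 B@1
Step 4: thread B executes B2 (x = x * 2). Shared: x=20. PCs: A@2 B@2
Step 5: thread B executes B3 (x = 5). Shared: x=5. PCs: A@2 B@3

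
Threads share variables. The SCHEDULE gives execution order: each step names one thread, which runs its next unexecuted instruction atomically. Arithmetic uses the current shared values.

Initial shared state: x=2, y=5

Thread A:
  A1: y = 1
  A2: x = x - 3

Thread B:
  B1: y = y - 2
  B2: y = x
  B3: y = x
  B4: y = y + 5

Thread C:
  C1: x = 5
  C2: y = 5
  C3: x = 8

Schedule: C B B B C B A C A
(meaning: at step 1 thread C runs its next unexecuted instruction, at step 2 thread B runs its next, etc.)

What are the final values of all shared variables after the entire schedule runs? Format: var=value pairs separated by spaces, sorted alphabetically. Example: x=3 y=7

Answer: x=5 y=1

Derivation:
Step 1: thread C executes C1 (x = 5). Shared: x=5 y=5. PCs: A@0 B@0 C@1
Step 2: thread B executes B1 (y = y - 2). Shared: x=5 y=3. PCs: A@0 B@1 C@1
Step 3: thread B executes B2 (y = x). Shared: x=5 y=5. PCs: A@0 B@2 C@1
Step 4: thread B executes B3 (y = x). Shared: x=5 y=5. PCs: A@0 B@3 C@1
Step 5: thread C executes C2 (y = 5). Shared: x=5 y=5. PCs: A@0 B@3 C@2
Step 6: thread B executes B4 (y = y + 5). Shared: x=5 y=10. PCs: A@0 B@4 C@2
Step 7: thread A executes A1 (y = 1). Shared: x=5 y=1. PCs: A@1 B@4 C@2
Step 8: thread C executes C3 (x = 8). Shared: x=8 y=1. PCs: A@1 B@4 C@3
Step 9: thread A executes A2 (x = x - 3). Shared: x=5 y=1. PCs: A@2 B@4 C@3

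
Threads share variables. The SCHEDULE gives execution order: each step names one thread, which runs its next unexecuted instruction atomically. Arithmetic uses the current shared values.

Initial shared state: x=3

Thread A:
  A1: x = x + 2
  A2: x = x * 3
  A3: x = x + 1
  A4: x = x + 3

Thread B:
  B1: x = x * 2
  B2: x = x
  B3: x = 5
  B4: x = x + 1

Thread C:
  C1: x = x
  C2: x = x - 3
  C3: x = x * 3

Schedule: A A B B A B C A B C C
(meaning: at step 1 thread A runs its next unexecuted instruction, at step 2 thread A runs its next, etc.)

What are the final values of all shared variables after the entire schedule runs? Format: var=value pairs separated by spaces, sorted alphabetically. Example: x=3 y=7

Step 1: thread A executes A1 (x = x + 2). Shared: x=5. PCs: A@1 B@0 C@0
Step 2: thread A executes A2 (x = x * 3). Shared: x=15. PCs: A@2 B@0 C@0
Step 3: thread B executes B1 (x = x * 2). Shared: x=30. PCs: A@2 B@1 C@0
Step 4: thread B executes B2 (x = x). Shared: x=30. PCs: A@2 B@2 C@0
Step 5: thread A executes A3 (x = x + 1). Shared: x=31. PCs: A@3 B@2 C@0
Step 6: thread B executes B3 (x = 5). Shared: x=5. PCs: A@3 B@3 C@0
Step 7: thread C executes C1 (x = x). Shared: x=5. PCs: A@3 B@3 C@1
Step 8: thread A executes A4 (x = x + 3). Shared: x=8. PCs: A@4 B@3 C@1
Step 9: thread B executes B4 (x = x + 1). Shared: x=9. PCs: A@4 B@4 C@1
Step 10: thread C executes C2 (x = x - 3). Shared: x=6. PCs: A@4 B@4 C@2
Step 11: thread C executes C3 (x = x * 3). Shared: x=18. PCs: A@4 B@4 C@3

Answer: x=18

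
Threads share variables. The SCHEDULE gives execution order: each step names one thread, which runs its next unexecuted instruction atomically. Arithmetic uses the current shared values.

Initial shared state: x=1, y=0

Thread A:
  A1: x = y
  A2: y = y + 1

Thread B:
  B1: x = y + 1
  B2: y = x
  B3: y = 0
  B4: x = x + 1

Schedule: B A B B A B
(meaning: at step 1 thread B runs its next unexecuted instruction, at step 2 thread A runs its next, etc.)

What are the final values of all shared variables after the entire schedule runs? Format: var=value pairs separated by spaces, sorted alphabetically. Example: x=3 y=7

Answer: x=1 y=1

Derivation:
Step 1: thread B executes B1 (x = y + 1). Shared: x=1 y=0. PCs: A@0 B@1
Step 2: thread A executes A1 (x = y). Shared: x=0 y=0. PCs: A@1 B@1
Step 3: thread B executes B2 (y = x). Shared: x=0 y=0. PCs: A@1 B@2
Step 4: thread B executes B3 (y = 0). Shared: x=0 y=0. PCs: A@1 B@3
Step 5: thread A executes A2 (y = y + 1). Shared: x=0 y=1. PCs: A@2 B@3
Step 6: thread B executes B4 (x = x + 1). Shared: x=1 y=1. PCs: A@2 B@4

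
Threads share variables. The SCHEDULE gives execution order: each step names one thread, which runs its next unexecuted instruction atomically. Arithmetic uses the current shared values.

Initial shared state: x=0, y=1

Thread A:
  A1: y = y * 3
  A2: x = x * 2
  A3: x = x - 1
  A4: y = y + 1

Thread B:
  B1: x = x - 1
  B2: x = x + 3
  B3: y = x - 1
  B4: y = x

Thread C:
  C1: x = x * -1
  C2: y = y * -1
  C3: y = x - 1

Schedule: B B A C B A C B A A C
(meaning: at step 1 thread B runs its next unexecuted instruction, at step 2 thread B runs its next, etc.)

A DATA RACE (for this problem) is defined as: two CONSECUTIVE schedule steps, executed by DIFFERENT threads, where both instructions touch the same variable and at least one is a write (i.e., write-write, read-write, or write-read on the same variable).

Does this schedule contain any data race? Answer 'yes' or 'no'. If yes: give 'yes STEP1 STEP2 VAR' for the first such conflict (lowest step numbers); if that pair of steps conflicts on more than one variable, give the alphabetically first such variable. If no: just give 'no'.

Answer: yes 4 5 x

Derivation:
Steps 1,2: same thread (B). No race.
Steps 2,3: B(r=x,w=x) vs A(r=y,w=y). No conflict.
Steps 3,4: A(r=y,w=y) vs C(r=x,w=x). No conflict.
Steps 4,5: C(x = x * -1) vs B(y = x - 1). RACE on x (W-R).
Steps 5,6: B(y = x - 1) vs A(x = x * 2). RACE on x (R-W).
Steps 6,7: A(r=x,w=x) vs C(r=y,w=y). No conflict.
Steps 7,8: C(y = y * -1) vs B(y = x). RACE on y (W-W).
Steps 8,9: B(y = x) vs A(x = x - 1). RACE on x (R-W).
Steps 9,10: same thread (A). No race.
Steps 10,11: A(y = y + 1) vs C(y = x - 1). RACE on y (W-W).
First conflict at steps 4,5.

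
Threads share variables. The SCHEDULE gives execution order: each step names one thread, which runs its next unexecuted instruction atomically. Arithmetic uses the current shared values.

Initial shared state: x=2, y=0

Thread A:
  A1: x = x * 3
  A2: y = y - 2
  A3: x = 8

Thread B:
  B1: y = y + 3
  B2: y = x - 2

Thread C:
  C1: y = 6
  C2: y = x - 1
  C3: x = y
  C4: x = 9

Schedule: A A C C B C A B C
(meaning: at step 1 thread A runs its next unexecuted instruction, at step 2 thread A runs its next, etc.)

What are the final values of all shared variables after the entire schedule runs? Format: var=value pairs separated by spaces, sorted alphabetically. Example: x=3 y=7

Answer: x=9 y=6

Derivation:
Step 1: thread A executes A1 (x = x * 3). Shared: x=6 y=0. PCs: A@1 B@0 C@0
Step 2: thread A executes A2 (y = y - 2). Shared: x=6 y=-2. PCs: A@2 B@0 C@0
Step 3: thread C executes C1 (y = 6). Shared: x=6 y=6. PCs: A@2 B@0 C@1
Step 4: thread C executes C2 (y = x - 1). Shared: x=6 y=5. PCs: A@2 B@0 C@2
Step 5: thread B executes B1 (y = y + 3). Shared: x=6 y=8. PCs: A@2 B@1 C@2
Step 6: thread C executes C3 (x = y). Shared: x=8 y=8. PCs: A@2 B@1 C@3
Step 7: thread A executes A3 (x = 8). Shared: x=8 y=8. PCs: A@3 B@1 C@3
Step 8: thread B executes B2 (y = x - 2). Shared: x=8 y=6. PCs: A@3 B@2 C@3
Step 9: thread C executes C4 (x = 9). Shared: x=9 y=6. PCs: A@3 B@2 C@4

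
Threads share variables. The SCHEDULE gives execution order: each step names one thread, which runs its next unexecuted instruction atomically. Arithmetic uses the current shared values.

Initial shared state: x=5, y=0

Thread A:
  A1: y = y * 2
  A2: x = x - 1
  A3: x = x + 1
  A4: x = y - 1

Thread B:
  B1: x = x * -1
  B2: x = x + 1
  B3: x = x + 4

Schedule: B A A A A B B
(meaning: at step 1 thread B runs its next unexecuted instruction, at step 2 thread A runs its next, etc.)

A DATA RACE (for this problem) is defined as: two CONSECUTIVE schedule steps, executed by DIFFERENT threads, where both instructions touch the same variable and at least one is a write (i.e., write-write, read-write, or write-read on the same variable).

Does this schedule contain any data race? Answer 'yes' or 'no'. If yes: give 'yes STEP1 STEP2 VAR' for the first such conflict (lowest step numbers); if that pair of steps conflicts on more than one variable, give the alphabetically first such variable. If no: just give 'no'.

Steps 1,2: B(r=x,w=x) vs A(r=y,w=y). No conflict.
Steps 2,3: same thread (A). No race.
Steps 3,4: same thread (A). No race.
Steps 4,5: same thread (A). No race.
Steps 5,6: A(x = y - 1) vs B(x = x + 1). RACE on x (W-W).
Steps 6,7: same thread (B). No race.
First conflict at steps 5,6.

Answer: yes 5 6 x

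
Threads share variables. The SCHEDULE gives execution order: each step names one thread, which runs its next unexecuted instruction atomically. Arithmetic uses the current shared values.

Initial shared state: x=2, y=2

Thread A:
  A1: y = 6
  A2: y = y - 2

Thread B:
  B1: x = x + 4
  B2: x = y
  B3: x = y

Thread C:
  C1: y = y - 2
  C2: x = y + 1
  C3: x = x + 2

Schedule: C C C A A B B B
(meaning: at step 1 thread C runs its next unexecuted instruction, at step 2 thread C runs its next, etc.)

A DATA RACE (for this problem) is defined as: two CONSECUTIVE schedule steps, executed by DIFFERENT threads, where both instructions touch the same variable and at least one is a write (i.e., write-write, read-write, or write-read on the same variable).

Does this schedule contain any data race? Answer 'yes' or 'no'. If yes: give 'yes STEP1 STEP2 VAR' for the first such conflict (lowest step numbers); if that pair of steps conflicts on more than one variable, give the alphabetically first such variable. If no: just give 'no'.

Steps 1,2: same thread (C). No race.
Steps 2,3: same thread (C). No race.
Steps 3,4: C(r=x,w=x) vs A(r=-,w=y). No conflict.
Steps 4,5: same thread (A). No race.
Steps 5,6: A(r=y,w=y) vs B(r=x,w=x). No conflict.
Steps 6,7: same thread (B). No race.
Steps 7,8: same thread (B). No race.

Answer: no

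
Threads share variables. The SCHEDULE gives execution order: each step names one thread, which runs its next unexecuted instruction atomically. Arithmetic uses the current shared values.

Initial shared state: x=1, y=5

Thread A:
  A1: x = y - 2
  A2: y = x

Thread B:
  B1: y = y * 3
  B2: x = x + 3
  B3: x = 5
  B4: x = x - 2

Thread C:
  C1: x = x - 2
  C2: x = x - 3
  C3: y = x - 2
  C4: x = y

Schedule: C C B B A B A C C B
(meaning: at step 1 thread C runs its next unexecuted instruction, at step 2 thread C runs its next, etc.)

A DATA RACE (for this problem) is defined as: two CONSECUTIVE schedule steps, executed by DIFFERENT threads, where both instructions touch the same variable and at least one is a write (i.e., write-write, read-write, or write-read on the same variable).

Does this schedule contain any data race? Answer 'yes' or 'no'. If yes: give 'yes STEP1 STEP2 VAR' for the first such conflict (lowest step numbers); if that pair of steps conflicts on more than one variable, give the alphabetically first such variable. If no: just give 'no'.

Answer: yes 4 5 x

Derivation:
Steps 1,2: same thread (C). No race.
Steps 2,3: C(r=x,w=x) vs B(r=y,w=y). No conflict.
Steps 3,4: same thread (B). No race.
Steps 4,5: B(x = x + 3) vs A(x = y - 2). RACE on x (W-W).
Steps 5,6: A(x = y - 2) vs B(x = 5). RACE on x (W-W).
Steps 6,7: B(x = 5) vs A(y = x). RACE on x (W-R).
Steps 7,8: A(y = x) vs C(y = x - 2). RACE on y (W-W).
Steps 8,9: same thread (C). No race.
Steps 9,10: C(x = y) vs B(x = x - 2). RACE on x (W-W).
First conflict at steps 4,5.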